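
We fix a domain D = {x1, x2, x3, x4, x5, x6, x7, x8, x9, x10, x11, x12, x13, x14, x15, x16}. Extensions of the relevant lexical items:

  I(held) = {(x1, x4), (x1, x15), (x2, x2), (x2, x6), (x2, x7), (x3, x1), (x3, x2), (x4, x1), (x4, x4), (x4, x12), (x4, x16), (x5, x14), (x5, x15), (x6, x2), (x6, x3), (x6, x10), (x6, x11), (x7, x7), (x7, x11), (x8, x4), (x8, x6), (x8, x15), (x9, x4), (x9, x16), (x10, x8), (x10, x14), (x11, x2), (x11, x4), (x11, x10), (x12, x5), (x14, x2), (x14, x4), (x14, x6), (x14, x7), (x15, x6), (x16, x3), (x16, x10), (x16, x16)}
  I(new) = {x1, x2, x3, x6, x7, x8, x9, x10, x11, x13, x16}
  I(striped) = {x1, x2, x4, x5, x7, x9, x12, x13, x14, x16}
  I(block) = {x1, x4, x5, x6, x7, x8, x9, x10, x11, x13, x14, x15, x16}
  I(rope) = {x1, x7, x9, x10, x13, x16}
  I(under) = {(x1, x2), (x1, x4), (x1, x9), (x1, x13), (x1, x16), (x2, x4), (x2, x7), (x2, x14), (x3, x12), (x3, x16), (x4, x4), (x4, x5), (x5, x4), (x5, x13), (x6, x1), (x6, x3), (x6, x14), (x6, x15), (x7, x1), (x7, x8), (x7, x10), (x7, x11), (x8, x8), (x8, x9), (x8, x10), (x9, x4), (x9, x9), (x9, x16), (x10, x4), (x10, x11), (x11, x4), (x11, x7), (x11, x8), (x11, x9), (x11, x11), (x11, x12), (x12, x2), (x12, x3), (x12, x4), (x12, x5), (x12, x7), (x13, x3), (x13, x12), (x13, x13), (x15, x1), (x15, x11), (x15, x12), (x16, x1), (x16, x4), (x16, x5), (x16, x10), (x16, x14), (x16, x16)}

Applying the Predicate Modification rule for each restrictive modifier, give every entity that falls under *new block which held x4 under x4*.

⟦which held x4⟧ = {x : ⟨x, x4⟩ ∈ ⟦held⟧} = {x1, x4, x8, x9, x11, x14}
⟦under x4⟧ = {x : ⟨x, x4⟩ ∈ ⟦under⟧} = {x1, x2, x4, x5, x9, x10, x11, x12, x16}
⟦block⟧ = {x1, x4, x5, x6, x7, x8, x9, x10, x11, x13, x14, x15, x16}
… ∩ ⟦which held x4⟧ = {x1, x4, x5, x6, x7, x8, x9, x10, x11, x13, x14, x15, x16} ∩ {x1, x4, x8, x9, x11, x14} = {x1, x4, x8, x9, x11, x14}
… ∩ ⟦under x4⟧ = {x1, x4, x8, x9, x11, x14} ∩ {x1, x2, x4, x5, x9, x10, x11, x12, x16} = {x1, x4, x9, x11}
… ∩ ⟦new⟧ = {x1, x4, x9, x11} ∩ {x1, x2, x3, x6, x7, x8, x9, x10, x11, x13, x16} = {x1, x9, x11}
So ⟦new block which held x4 under x4⟧ = {x1, x9, x11}.

{x1, x9, x11}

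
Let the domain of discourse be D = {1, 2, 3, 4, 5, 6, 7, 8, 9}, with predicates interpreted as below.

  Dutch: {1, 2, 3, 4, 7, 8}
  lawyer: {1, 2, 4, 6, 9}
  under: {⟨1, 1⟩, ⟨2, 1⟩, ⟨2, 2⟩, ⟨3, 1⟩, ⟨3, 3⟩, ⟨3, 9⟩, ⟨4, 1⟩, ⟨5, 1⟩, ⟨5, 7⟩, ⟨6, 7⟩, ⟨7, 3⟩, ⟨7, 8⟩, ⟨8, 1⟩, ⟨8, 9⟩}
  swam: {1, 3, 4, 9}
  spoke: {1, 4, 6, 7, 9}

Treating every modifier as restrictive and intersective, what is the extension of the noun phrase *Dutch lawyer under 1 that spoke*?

{1, 4}

⟦under 1⟧ = {x : ⟨x, 1⟩ ∈ ⟦under⟧} = {1, 2, 3, 4, 5, 8}
⟦that spoke⟧ = ⟦spoke⟧ = {1, 4, 6, 7, 9}
⟦lawyer⟧ = {1, 2, 4, 6, 9}
… ∩ ⟦under 1⟧ = {1, 2, 4, 6, 9} ∩ {1, 2, 3, 4, 5, 8} = {1, 2, 4}
… ∩ ⟦that spoke⟧ = {1, 2, 4} ∩ {1, 4, 6, 7, 9} = {1, 4}
… ∩ ⟦Dutch⟧ = {1, 4} ∩ {1, 2, 3, 4, 7, 8} = {1, 4}
So ⟦Dutch lawyer under 1 that spoke⟧ = {1, 4}.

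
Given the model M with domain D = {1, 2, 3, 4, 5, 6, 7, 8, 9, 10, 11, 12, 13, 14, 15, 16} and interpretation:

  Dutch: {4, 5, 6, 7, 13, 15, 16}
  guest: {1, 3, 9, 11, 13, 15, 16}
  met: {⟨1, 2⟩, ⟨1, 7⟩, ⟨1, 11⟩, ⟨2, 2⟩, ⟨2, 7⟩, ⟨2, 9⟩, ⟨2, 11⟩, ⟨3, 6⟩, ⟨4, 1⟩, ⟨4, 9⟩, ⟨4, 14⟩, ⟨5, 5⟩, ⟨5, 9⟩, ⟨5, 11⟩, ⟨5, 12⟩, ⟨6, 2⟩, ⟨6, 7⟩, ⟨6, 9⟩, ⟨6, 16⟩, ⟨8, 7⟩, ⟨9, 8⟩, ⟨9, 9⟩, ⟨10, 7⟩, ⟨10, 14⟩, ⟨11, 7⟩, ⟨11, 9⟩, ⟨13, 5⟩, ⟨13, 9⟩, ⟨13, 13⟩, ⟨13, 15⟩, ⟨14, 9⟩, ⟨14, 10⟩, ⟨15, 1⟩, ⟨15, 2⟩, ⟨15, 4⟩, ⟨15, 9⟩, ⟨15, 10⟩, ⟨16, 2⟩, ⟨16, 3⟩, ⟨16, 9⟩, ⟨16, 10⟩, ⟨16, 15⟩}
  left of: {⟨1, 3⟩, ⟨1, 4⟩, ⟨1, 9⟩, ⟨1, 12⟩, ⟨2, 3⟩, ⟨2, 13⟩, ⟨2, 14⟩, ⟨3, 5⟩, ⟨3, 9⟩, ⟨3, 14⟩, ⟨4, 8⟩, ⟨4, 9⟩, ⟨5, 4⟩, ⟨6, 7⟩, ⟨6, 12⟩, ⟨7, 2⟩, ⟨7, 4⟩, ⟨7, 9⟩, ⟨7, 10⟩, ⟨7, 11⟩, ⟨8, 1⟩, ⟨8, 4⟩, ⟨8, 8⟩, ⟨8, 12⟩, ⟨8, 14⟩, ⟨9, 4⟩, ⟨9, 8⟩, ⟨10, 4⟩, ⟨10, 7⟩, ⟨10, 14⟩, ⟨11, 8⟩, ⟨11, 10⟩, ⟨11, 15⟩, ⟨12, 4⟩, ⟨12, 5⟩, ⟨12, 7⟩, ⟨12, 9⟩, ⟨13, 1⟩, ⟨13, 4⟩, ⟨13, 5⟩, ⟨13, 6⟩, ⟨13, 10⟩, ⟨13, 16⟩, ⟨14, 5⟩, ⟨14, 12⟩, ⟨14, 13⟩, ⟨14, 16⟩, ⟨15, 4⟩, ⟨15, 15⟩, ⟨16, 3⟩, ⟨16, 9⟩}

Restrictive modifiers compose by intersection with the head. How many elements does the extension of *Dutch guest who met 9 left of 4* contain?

⟦who met 9⟧ = {x : ⟨x, 9⟩ ∈ ⟦met⟧} = {2, 4, 5, 6, 9, 11, 13, 14, 15, 16}
⟦left of 4⟧ = {x : ⟨x, 4⟩ ∈ ⟦left of⟧} = {1, 5, 7, 8, 9, 10, 12, 13, 15}
⟦guest⟧ = {1, 3, 9, 11, 13, 15, 16}
… ∩ ⟦who met 9⟧ = {1, 3, 9, 11, 13, 15, 16} ∩ {2, 4, 5, 6, 9, 11, 13, 14, 15, 16} = {9, 11, 13, 15, 16}
… ∩ ⟦left of 4⟧ = {9, 11, 13, 15, 16} ∩ {1, 5, 7, 8, 9, 10, 12, 13, 15} = {9, 13, 15}
… ∩ ⟦Dutch⟧ = {9, 13, 15} ∩ {4, 5, 6, 7, 13, 15, 16} = {13, 15}
⟦Dutch guest who met 9 left of 4⟧ = {13, 15}, so the cardinality is 2.

2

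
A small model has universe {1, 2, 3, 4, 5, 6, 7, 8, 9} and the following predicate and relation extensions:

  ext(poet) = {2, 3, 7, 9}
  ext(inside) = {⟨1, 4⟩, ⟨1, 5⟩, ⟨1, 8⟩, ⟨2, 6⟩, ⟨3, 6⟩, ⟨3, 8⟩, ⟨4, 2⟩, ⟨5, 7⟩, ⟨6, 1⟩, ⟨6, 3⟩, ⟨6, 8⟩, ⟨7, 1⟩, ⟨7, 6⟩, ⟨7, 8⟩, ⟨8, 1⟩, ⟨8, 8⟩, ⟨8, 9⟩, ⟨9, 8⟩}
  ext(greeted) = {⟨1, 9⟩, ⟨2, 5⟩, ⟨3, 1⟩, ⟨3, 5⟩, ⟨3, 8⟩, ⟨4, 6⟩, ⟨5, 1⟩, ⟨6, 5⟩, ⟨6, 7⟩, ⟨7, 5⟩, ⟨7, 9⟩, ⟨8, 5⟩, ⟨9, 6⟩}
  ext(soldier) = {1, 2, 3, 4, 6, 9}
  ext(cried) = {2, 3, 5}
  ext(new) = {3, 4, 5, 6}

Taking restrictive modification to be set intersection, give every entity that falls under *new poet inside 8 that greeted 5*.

{3}

⟦inside 8⟧ = {x : ⟨x, 8⟩ ∈ ⟦inside⟧} = {1, 3, 6, 7, 8, 9}
⟦that greeted 5⟧ = {x : ⟨x, 5⟩ ∈ ⟦greeted⟧} = {2, 3, 6, 7, 8}
⟦poet⟧ = {2, 3, 7, 9}
… ∩ ⟦inside 8⟧ = {2, 3, 7, 9} ∩ {1, 3, 6, 7, 8, 9} = {3, 7, 9}
… ∩ ⟦that greeted 5⟧ = {3, 7, 9} ∩ {2, 3, 6, 7, 8} = {3, 7}
… ∩ ⟦new⟧ = {3, 7} ∩ {3, 4, 5, 6} = {3}
So ⟦new poet inside 8 that greeted 5⟧ = {3}.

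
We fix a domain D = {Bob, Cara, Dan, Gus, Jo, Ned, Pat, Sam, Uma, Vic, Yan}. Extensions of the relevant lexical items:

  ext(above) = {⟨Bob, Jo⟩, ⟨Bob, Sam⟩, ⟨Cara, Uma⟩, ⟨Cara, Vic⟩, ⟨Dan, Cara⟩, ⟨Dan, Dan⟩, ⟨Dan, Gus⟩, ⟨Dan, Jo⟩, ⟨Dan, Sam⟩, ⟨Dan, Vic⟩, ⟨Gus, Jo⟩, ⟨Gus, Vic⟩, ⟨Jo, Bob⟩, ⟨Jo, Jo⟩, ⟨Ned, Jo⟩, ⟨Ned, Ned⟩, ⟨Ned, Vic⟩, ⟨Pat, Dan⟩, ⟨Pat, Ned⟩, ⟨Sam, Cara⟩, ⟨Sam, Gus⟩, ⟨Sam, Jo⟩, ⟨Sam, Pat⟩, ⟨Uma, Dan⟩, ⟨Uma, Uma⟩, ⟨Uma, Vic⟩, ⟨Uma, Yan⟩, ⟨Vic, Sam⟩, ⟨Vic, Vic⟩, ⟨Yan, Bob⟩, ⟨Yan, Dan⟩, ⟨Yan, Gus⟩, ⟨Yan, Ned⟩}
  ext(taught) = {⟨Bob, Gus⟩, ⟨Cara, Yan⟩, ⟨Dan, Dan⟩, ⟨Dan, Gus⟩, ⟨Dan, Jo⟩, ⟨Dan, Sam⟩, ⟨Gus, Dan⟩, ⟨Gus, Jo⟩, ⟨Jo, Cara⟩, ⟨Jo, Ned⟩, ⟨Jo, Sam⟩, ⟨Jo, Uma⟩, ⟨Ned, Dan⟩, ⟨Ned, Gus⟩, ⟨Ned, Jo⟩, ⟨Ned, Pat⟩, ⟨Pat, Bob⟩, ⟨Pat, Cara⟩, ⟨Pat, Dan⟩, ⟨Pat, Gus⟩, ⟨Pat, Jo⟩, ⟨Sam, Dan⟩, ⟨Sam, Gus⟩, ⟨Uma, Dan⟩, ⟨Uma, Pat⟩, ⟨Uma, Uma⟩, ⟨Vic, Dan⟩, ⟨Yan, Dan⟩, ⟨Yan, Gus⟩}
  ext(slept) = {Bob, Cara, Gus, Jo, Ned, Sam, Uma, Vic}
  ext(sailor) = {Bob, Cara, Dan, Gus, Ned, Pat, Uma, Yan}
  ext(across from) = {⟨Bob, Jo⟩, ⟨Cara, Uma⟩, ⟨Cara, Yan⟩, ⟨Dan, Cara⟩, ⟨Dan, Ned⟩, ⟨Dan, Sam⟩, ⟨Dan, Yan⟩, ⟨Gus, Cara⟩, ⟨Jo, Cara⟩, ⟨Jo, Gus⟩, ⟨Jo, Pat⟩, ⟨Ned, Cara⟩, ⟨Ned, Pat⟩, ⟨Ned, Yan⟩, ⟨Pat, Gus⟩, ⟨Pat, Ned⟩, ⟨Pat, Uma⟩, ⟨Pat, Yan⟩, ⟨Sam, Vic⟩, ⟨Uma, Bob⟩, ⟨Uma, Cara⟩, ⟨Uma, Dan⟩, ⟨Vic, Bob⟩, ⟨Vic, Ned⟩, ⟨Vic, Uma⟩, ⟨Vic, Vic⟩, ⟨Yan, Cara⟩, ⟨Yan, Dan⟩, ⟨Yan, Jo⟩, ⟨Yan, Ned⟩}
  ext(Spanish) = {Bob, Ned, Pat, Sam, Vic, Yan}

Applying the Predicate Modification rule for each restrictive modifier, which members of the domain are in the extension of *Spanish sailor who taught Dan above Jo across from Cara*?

⟦who taught Dan⟧ = {x : ⟨x, Dan⟩ ∈ ⟦taught⟧} = {Dan, Gus, Ned, Pat, Sam, Uma, Vic, Yan}
⟦above Jo⟧ = {x : ⟨x, Jo⟩ ∈ ⟦above⟧} = {Bob, Dan, Gus, Jo, Ned, Sam}
⟦across from Cara⟧ = {x : ⟨x, Cara⟩ ∈ ⟦across from⟧} = {Dan, Gus, Jo, Ned, Uma, Yan}
⟦sailor⟧ = {Bob, Cara, Dan, Gus, Ned, Pat, Uma, Yan}
… ∩ ⟦who taught Dan⟧ = {Bob, Cara, Dan, Gus, Ned, Pat, Uma, Yan} ∩ {Dan, Gus, Ned, Pat, Sam, Uma, Vic, Yan} = {Dan, Gus, Ned, Pat, Uma, Yan}
… ∩ ⟦above Jo⟧ = {Dan, Gus, Ned, Pat, Uma, Yan} ∩ {Bob, Dan, Gus, Jo, Ned, Sam} = {Dan, Gus, Ned}
… ∩ ⟦across from Cara⟧ = {Dan, Gus, Ned} ∩ {Dan, Gus, Jo, Ned, Uma, Yan} = {Dan, Gus, Ned}
… ∩ ⟦Spanish⟧ = {Dan, Gus, Ned} ∩ {Bob, Ned, Pat, Sam, Vic, Yan} = {Ned}
So ⟦Spanish sailor who taught Dan above Jo across from Cara⟧ = {Ned}.

{Ned}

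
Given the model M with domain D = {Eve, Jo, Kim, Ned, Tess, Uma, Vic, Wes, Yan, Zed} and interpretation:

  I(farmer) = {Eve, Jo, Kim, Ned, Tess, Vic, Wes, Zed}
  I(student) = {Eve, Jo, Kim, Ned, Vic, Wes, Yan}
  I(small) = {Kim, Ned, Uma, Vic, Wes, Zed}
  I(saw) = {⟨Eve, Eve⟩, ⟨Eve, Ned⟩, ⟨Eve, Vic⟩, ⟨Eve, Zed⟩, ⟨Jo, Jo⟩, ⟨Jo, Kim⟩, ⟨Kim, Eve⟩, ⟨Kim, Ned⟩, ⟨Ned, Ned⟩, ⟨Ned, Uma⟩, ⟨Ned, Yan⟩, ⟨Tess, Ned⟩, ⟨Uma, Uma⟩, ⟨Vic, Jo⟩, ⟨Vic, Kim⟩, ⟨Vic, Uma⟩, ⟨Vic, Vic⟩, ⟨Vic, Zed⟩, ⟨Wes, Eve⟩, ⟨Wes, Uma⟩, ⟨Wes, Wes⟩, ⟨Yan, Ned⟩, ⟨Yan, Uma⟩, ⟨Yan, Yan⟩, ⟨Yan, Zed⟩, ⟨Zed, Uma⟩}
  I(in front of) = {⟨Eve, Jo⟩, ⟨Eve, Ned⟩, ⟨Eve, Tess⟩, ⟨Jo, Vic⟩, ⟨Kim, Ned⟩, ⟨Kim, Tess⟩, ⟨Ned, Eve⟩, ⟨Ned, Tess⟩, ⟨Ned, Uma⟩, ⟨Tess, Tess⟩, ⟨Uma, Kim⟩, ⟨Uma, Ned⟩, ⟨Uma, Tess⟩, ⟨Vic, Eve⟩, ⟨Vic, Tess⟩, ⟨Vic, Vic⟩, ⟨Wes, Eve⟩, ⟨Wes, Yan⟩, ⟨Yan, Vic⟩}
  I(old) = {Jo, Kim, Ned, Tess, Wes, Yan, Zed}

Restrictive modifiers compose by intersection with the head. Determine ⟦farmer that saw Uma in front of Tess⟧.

{Ned, Vic}

⟦that saw Uma⟧ = {x : ⟨x, Uma⟩ ∈ ⟦saw⟧} = {Ned, Uma, Vic, Wes, Yan, Zed}
⟦in front of Tess⟧ = {x : ⟨x, Tess⟩ ∈ ⟦in front of⟧} = {Eve, Kim, Ned, Tess, Uma, Vic}
⟦farmer⟧ = {Eve, Jo, Kim, Ned, Tess, Vic, Wes, Zed}
… ∩ ⟦that saw Uma⟧ = {Eve, Jo, Kim, Ned, Tess, Vic, Wes, Zed} ∩ {Ned, Uma, Vic, Wes, Yan, Zed} = {Ned, Vic, Wes, Zed}
… ∩ ⟦in front of Tess⟧ = {Ned, Vic, Wes, Zed} ∩ {Eve, Kim, Ned, Tess, Uma, Vic} = {Ned, Vic}
So ⟦farmer that saw Uma in front of Tess⟧ = {Ned, Vic}.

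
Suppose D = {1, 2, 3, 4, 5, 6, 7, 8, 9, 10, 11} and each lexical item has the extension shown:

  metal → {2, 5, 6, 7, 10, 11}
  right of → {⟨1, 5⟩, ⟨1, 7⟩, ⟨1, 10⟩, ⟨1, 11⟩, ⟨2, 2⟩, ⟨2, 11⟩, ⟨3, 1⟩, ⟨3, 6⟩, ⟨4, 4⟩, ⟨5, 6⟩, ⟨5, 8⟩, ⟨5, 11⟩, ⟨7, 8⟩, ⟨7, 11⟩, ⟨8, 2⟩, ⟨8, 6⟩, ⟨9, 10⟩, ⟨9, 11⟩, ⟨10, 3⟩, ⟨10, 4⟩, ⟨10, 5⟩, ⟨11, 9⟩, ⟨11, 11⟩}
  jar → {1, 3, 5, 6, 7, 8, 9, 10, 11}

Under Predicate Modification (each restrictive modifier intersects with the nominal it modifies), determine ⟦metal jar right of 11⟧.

{5, 7, 11}

⟦right of 11⟧ = {x : ⟨x, 11⟩ ∈ ⟦right of⟧} = {1, 2, 5, 7, 9, 11}
⟦jar⟧ = {1, 3, 5, 6, 7, 8, 9, 10, 11}
… ∩ ⟦right of 11⟧ = {1, 3, 5, 6, 7, 8, 9, 10, 11} ∩ {1, 2, 5, 7, 9, 11} = {1, 5, 7, 9, 11}
… ∩ ⟦metal⟧ = {1, 5, 7, 9, 11} ∩ {2, 5, 6, 7, 10, 11} = {5, 7, 11}
So ⟦metal jar right of 11⟧ = {5, 7, 11}.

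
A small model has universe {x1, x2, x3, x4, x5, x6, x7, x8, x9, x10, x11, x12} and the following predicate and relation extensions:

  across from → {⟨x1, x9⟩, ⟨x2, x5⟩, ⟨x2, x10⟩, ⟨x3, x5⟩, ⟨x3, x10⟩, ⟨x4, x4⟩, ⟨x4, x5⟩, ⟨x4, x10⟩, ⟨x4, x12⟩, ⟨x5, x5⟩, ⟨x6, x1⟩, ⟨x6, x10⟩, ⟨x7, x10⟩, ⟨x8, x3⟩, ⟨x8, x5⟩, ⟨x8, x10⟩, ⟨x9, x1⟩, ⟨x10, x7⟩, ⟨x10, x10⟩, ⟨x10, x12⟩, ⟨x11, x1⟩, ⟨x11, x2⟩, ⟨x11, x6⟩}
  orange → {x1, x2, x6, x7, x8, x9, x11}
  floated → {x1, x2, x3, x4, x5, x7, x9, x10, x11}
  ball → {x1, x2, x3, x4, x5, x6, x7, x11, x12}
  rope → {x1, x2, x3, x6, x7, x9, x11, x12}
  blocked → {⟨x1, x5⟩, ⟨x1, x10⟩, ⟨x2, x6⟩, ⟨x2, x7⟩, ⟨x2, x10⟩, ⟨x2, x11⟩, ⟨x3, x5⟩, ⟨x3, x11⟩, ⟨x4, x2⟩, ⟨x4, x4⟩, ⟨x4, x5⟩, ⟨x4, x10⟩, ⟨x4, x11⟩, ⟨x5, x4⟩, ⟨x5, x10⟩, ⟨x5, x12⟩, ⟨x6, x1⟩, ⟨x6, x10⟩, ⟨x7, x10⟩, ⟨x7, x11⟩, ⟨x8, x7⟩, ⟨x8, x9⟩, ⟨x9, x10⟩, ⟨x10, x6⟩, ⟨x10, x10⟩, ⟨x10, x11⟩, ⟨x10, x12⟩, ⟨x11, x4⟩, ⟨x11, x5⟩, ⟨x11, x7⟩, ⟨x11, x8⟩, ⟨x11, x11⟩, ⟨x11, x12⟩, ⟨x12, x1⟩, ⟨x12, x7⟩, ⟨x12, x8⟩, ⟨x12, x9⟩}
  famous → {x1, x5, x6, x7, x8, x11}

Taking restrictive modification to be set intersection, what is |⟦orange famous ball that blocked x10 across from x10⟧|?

⟦that blocked x10⟧ = {x : ⟨x, x10⟩ ∈ ⟦blocked⟧} = {x1, x2, x4, x5, x6, x7, x9, x10}
⟦across from x10⟧ = {x : ⟨x, x10⟩ ∈ ⟦across from⟧} = {x2, x3, x4, x6, x7, x8, x10}
⟦ball⟧ = {x1, x2, x3, x4, x5, x6, x7, x11, x12}
… ∩ ⟦that blocked x10⟧ = {x1, x2, x3, x4, x5, x6, x7, x11, x12} ∩ {x1, x2, x4, x5, x6, x7, x9, x10} = {x1, x2, x4, x5, x6, x7}
… ∩ ⟦across from x10⟧ = {x1, x2, x4, x5, x6, x7} ∩ {x2, x3, x4, x6, x7, x8, x10} = {x2, x4, x6, x7}
… ∩ ⟦orange⟧ = {x2, x4, x6, x7} ∩ {x1, x2, x6, x7, x8, x9, x11} = {x2, x6, x7}
… ∩ ⟦famous⟧ = {x2, x6, x7} ∩ {x1, x5, x6, x7, x8, x11} = {x6, x7}
⟦orange famous ball that blocked x10 across from x10⟧ = {x6, x7}, so the cardinality is 2.

2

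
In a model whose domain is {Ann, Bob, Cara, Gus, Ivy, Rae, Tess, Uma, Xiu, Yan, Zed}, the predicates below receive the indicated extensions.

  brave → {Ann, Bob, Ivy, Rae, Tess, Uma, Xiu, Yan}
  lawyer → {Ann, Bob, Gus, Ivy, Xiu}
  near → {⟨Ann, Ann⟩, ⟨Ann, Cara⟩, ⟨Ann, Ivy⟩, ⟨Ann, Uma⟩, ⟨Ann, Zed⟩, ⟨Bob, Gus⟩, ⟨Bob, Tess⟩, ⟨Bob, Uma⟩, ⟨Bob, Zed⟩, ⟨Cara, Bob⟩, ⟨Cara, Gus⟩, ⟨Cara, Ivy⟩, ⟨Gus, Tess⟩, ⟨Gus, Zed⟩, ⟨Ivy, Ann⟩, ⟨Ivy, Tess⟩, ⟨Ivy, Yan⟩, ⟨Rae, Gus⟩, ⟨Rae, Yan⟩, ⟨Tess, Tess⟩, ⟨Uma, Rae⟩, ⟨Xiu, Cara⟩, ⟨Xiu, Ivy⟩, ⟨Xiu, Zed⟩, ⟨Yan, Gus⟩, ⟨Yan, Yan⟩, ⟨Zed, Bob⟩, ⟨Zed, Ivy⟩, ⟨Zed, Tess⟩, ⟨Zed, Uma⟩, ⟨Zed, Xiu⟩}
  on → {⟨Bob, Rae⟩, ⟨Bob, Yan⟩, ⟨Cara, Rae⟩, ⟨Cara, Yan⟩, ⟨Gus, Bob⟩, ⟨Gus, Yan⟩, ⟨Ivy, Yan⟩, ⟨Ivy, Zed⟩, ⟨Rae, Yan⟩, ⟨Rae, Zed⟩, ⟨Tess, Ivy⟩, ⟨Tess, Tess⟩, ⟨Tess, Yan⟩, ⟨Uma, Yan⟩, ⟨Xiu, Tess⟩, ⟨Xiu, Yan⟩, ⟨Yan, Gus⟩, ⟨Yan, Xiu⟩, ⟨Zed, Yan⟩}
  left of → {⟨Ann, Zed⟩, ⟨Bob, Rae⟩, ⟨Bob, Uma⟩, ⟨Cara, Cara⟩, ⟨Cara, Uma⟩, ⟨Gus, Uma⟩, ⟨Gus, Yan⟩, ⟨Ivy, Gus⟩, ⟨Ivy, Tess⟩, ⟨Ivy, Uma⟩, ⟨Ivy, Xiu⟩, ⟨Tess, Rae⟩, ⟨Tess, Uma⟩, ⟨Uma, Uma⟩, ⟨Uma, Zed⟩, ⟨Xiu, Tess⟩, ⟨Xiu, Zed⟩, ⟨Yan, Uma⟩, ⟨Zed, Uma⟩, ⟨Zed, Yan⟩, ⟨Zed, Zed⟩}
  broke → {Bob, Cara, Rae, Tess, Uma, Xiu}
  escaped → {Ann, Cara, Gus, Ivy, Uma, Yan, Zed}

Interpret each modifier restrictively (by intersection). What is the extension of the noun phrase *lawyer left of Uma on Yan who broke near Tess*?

{Bob}

⟦left of Uma⟧ = {x : ⟨x, Uma⟩ ∈ ⟦left of⟧} = {Bob, Cara, Gus, Ivy, Tess, Uma, Yan, Zed}
⟦on Yan⟧ = {x : ⟨x, Yan⟩ ∈ ⟦on⟧} = {Bob, Cara, Gus, Ivy, Rae, Tess, Uma, Xiu, Zed}
⟦who broke⟧ = ⟦broke⟧ = {Bob, Cara, Rae, Tess, Uma, Xiu}
⟦near Tess⟧ = {x : ⟨x, Tess⟩ ∈ ⟦near⟧} = {Bob, Gus, Ivy, Tess, Zed}
⟦lawyer⟧ = {Ann, Bob, Gus, Ivy, Xiu}
… ∩ ⟦left of Uma⟧ = {Ann, Bob, Gus, Ivy, Xiu} ∩ {Bob, Cara, Gus, Ivy, Tess, Uma, Yan, Zed} = {Bob, Gus, Ivy}
… ∩ ⟦on Yan⟧ = {Bob, Gus, Ivy} ∩ {Bob, Cara, Gus, Ivy, Rae, Tess, Uma, Xiu, Zed} = {Bob, Gus, Ivy}
… ∩ ⟦who broke⟧ = {Bob, Gus, Ivy} ∩ {Bob, Cara, Rae, Tess, Uma, Xiu} = {Bob}
… ∩ ⟦near Tess⟧ = {Bob} ∩ {Bob, Gus, Ivy, Tess, Zed} = {Bob}
So ⟦lawyer left of Uma on Yan who broke near Tess⟧ = {Bob}.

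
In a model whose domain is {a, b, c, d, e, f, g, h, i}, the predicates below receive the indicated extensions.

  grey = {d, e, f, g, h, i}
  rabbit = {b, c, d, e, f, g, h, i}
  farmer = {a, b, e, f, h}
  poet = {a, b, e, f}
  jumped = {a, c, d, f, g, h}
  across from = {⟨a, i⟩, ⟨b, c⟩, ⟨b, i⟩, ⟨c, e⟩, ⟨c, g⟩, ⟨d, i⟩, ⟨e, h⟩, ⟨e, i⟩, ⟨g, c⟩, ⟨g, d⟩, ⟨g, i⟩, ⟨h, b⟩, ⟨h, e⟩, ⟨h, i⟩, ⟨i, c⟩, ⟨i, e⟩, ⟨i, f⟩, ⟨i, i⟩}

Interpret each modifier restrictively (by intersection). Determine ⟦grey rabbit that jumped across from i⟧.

{d, g, h}

⟦that jumped⟧ = ⟦jumped⟧ = {a, c, d, f, g, h}
⟦across from i⟧ = {x : ⟨x, i⟩ ∈ ⟦across from⟧} = {a, b, d, e, g, h, i}
⟦rabbit⟧ = {b, c, d, e, f, g, h, i}
… ∩ ⟦that jumped⟧ = {b, c, d, e, f, g, h, i} ∩ {a, c, d, f, g, h} = {c, d, f, g, h}
… ∩ ⟦across from i⟧ = {c, d, f, g, h} ∩ {a, b, d, e, g, h, i} = {d, g, h}
… ∩ ⟦grey⟧ = {d, g, h} ∩ {d, e, f, g, h, i} = {d, g, h}
So ⟦grey rabbit that jumped across from i⟧ = {d, g, h}.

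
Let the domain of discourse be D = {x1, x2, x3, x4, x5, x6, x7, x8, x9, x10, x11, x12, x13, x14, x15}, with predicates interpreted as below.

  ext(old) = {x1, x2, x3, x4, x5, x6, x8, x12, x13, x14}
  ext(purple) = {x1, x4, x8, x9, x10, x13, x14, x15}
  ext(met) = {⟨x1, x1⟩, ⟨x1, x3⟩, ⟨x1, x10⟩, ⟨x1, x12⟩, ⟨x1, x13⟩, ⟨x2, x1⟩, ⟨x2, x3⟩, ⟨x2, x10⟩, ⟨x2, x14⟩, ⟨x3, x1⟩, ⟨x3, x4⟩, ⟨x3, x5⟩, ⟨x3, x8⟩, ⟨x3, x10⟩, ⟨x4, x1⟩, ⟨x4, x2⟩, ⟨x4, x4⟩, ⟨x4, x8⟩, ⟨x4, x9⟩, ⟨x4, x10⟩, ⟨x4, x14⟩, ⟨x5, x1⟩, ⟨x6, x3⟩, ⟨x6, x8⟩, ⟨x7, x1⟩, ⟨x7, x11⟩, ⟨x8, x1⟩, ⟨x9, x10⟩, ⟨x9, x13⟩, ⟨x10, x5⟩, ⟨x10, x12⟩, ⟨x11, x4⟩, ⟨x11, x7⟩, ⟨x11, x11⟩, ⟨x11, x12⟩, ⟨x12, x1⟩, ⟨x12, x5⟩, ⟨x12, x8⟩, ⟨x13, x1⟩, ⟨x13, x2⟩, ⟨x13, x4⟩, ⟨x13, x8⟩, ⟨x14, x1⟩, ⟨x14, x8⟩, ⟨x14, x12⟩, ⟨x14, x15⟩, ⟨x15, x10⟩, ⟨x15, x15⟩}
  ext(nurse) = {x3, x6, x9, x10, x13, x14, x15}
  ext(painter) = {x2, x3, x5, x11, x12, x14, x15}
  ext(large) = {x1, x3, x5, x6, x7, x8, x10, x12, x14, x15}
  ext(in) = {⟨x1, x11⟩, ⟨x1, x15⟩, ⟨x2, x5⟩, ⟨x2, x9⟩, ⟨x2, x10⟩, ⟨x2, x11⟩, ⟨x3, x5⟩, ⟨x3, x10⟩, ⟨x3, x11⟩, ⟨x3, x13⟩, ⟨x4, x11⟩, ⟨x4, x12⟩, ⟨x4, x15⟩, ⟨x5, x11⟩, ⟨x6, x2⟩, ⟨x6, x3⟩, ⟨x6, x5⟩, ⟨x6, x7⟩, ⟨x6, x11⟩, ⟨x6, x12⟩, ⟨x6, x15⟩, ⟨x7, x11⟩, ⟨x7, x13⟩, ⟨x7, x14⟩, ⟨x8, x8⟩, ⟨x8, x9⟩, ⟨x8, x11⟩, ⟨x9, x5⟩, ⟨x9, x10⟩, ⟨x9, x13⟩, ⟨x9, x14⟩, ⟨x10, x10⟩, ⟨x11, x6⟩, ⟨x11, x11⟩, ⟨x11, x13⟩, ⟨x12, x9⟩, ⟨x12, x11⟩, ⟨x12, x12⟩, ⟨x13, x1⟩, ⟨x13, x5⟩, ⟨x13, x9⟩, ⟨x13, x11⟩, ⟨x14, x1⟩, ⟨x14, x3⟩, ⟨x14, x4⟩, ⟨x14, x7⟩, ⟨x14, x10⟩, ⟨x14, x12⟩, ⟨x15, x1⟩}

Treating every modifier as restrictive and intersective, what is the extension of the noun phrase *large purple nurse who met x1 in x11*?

{ }

⟦who met x1⟧ = {x : ⟨x, x1⟩ ∈ ⟦met⟧} = {x1, x2, x3, x4, x5, x7, x8, x12, x13, x14}
⟦in x11⟧ = {x : ⟨x, x11⟩ ∈ ⟦in⟧} = {x1, x2, x3, x4, x5, x6, x7, x8, x11, x12, x13}
⟦nurse⟧ = {x3, x6, x9, x10, x13, x14, x15}
… ∩ ⟦who met x1⟧ = {x3, x6, x9, x10, x13, x14, x15} ∩ {x1, x2, x3, x4, x5, x7, x8, x12, x13, x14} = {x3, x13, x14}
… ∩ ⟦in x11⟧ = {x3, x13, x14} ∩ {x1, x2, x3, x4, x5, x6, x7, x8, x11, x12, x13} = {x3, x13}
… ∩ ⟦large⟧ = {x3, x13} ∩ {x1, x3, x5, x6, x7, x8, x10, x12, x14, x15} = {x3}
… ∩ ⟦purple⟧ = {x3} ∩ {x1, x4, x8, x9, x10, x13, x14, x15} = ∅
So ⟦large purple nurse who met x1 in x11⟧ = { }.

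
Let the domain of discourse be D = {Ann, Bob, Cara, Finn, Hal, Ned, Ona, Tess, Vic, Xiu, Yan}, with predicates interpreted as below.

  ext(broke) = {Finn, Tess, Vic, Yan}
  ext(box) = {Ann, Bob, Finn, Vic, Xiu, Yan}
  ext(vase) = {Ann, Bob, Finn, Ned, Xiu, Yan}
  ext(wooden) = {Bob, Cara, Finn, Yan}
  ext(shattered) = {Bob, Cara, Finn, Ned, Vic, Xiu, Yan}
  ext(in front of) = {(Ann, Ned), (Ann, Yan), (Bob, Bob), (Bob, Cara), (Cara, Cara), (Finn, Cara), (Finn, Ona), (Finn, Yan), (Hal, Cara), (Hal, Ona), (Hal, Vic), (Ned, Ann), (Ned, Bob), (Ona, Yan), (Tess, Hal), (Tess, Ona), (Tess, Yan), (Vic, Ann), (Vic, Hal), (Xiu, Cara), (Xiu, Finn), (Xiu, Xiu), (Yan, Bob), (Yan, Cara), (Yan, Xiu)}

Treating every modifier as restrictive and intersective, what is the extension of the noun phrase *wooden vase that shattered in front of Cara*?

⟦that shattered⟧ = ⟦shattered⟧ = {Bob, Cara, Finn, Ned, Vic, Xiu, Yan}
⟦in front of Cara⟧ = {x : ⟨x, Cara⟩ ∈ ⟦in front of⟧} = {Bob, Cara, Finn, Hal, Xiu, Yan}
⟦vase⟧ = {Ann, Bob, Finn, Ned, Xiu, Yan}
… ∩ ⟦that shattered⟧ = {Ann, Bob, Finn, Ned, Xiu, Yan} ∩ {Bob, Cara, Finn, Ned, Vic, Xiu, Yan} = {Bob, Finn, Ned, Xiu, Yan}
… ∩ ⟦in front of Cara⟧ = {Bob, Finn, Ned, Xiu, Yan} ∩ {Bob, Cara, Finn, Hal, Xiu, Yan} = {Bob, Finn, Xiu, Yan}
… ∩ ⟦wooden⟧ = {Bob, Finn, Xiu, Yan} ∩ {Bob, Cara, Finn, Yan} = {Bob, Finn, Yan}
So ⟦wooden vase that shattered in front of Cara⟧ = {Bob, Finn, Yan}.

{Bob, Finn, Yan}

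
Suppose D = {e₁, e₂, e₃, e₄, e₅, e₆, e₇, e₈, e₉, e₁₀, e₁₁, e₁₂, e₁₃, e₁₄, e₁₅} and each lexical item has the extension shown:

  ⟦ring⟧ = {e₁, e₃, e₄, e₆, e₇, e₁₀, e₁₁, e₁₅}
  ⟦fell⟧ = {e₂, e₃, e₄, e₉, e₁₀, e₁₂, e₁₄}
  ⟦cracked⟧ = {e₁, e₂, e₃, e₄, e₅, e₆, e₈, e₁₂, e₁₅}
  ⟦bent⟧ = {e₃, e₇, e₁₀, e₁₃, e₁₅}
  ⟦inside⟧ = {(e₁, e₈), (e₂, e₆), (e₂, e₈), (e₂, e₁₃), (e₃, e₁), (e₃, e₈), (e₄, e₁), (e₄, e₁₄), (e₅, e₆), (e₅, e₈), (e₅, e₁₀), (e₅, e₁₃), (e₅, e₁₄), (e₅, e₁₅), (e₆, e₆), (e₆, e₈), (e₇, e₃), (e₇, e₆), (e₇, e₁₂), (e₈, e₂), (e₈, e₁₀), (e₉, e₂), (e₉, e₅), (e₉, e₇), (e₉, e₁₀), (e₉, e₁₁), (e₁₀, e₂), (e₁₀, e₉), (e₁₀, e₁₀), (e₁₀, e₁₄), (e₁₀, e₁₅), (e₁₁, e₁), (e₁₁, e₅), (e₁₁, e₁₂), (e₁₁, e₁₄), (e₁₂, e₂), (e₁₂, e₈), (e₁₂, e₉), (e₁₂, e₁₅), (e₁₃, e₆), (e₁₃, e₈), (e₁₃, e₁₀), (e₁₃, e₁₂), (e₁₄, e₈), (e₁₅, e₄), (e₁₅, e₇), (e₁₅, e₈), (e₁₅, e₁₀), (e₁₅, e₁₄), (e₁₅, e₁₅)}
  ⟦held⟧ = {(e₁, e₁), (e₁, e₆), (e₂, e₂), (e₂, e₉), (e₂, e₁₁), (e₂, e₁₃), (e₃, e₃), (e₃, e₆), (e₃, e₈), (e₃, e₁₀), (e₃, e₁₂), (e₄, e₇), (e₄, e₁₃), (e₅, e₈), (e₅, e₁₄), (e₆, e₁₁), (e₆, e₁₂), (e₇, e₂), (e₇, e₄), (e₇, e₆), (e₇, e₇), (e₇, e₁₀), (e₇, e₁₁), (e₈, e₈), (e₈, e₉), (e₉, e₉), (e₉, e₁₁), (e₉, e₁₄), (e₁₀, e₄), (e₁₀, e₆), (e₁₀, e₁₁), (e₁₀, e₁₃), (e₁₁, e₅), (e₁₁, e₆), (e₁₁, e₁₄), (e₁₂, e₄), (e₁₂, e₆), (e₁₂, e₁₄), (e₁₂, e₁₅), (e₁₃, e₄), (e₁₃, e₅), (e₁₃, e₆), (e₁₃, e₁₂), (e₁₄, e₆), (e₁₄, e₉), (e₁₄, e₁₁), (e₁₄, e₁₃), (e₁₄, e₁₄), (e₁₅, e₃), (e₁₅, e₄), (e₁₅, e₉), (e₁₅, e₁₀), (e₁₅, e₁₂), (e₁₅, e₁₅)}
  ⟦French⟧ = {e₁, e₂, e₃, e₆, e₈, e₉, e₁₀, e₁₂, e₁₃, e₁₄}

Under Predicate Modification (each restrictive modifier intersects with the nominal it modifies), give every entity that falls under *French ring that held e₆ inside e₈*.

⟦that held e₆⟧ = {x : ⟨x, e₆⟩ ∈ ⟦held⟧} = {e₁, e₃, e₇, e₁₀, e₁₁, e₁₂, e₁₃, e₁₄}
⟦inside e₈⟧ = {x : ⟨x, e₈⟩ ∈ ⟦inside⟧} = {e₁, e₂, e₃, e₅, e₆, e₁₂, e₁₃, e₁₄, e₁₅}
⟦ring⟧ = {e₁, e₃, e₄, e₆, e₇, e₁₀, e₁₁, e₁₅}
… ∩ ⟦that held e₆⟧ = {e₁, e₃, e₄, e₆, e₇, e₁₀, e₁₁, e₁₅} ∩ {e₁, e₃, e₇, e₁₀, e₁₁, e₁₂, e₁₃, e₁₄} = {e₁, e₃, e₇, e₁₀, e₁₁}
… ∩ ⟦inside e₈⟧ = {e₁, e₃, e₇, e₁₀, e₁₁} ∩ {e₁, e₂, e₃, e₅, e₆, e₁₂, e₁₃, e₁₄, e₁₅} = {e₁, e₃}
… ∩ ⟦French⟧ = {e₁, e₃} ∩ {e₁, e₂, e₃, e₆, e₈, e₉, e₁₀, e₁₂, e₁₃, e₁₄} = {e₁, e₃}
So ⟦French ring that held e₆ inside e₈⟧ = {e₁, e₃}.

{e₁, e₃}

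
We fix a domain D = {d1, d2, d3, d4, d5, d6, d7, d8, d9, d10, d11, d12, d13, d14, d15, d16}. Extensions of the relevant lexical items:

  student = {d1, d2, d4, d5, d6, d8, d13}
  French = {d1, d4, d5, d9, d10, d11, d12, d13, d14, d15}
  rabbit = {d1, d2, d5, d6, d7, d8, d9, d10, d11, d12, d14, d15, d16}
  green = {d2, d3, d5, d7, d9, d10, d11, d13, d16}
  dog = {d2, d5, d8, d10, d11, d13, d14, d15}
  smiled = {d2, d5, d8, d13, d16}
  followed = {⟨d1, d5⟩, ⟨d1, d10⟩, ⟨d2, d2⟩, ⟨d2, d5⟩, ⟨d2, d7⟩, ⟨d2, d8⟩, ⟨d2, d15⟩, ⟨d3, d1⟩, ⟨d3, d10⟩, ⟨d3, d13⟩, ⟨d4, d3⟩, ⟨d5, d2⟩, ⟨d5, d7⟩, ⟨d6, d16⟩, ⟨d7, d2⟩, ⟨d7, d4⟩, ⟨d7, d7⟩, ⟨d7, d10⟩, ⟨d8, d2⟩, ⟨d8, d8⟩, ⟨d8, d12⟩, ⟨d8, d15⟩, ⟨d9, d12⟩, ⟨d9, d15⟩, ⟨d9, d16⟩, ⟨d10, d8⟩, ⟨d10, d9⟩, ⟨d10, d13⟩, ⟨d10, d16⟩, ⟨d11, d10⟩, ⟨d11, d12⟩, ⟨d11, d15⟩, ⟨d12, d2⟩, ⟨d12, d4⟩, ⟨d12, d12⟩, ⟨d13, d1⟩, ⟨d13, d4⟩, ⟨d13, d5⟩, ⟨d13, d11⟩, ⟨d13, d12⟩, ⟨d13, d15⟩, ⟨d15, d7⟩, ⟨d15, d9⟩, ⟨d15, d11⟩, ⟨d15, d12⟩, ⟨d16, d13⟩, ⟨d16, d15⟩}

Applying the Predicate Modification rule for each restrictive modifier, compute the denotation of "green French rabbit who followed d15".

{d9, d11}

⟦who followed d15⟧ = {x : ⟨x, d15⟩ ∈ ⟦followed⟧} = {d2, d8, d9, d11, d13, d16}
⟦rabbit⟧ = {d1, d2, d5, d6, d7, d8, d9, d10, d11, d12, d14, d15, d16}
… ∩ ⟦who followed d15⟧ = {d1, d2, d5, d6, d7, d8, d9, d10, d11, d12, d14, d15, d16} ∩ {d2, d8, d9, d11, d13, d16} = {d2, d8, d9, d11, d16}
… ∩ ⟦green⟧ = {d2, d8, d9, d11, d16} ∩ {d2, d3, d5, d7, d9, d10, d11, d13, d16} = {d2, d9, d11, d16}
… ∩ ⟦French⟧ = {d2, d9, d11, d16} ∩ {d1, d4, d5, d9, d10, d11, d12, d13, d14, d15} = {d9, d11}
So ⟦green French rabbit who followed d15⟧ = {d9, d11}.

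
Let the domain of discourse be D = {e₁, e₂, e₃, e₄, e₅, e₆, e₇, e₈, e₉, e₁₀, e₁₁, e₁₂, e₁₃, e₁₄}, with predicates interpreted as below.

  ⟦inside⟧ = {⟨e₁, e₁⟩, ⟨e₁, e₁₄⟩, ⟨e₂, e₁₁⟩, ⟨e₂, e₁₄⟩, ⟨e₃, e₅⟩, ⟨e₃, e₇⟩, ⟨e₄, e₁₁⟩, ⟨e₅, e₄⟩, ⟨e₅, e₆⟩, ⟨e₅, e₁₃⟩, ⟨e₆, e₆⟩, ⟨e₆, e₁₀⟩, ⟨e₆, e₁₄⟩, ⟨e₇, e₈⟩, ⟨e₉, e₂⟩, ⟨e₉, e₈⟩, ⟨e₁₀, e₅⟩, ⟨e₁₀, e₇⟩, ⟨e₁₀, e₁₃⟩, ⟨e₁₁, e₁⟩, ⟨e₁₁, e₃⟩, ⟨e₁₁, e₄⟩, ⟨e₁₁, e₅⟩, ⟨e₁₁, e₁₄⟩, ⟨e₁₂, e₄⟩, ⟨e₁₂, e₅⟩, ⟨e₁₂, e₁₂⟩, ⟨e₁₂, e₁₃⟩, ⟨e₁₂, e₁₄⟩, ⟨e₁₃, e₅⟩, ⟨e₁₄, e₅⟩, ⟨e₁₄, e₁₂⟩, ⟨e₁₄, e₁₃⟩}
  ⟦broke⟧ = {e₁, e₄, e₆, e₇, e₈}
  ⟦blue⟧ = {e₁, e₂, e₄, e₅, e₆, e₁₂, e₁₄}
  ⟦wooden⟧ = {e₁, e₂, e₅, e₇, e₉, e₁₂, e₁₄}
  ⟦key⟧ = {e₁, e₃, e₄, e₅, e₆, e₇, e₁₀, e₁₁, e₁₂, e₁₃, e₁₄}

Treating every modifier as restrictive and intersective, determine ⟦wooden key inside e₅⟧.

{e₁₂, e₁₄}

⟦inside e₅⟧ = {x : ⟨x, e₅⟩ ∈ ⟦inside⟧} = {e₃, e₁₀, e₁₁, e₁₂, e₁₃, e₁₄}
⟦key⟧ = {e₁, e₃, e₄, e₅, e₆, e₇, e₁₀, e₁₁, e₁₂, e₁₃, e₁₄}
… ∩ ⟦inside e₅⟧ = {e₁, e₃, e₄, e₅, e₆, e₇, e₁₀, e₁₁, e₁₂, e₁₃, e₁₄} ∩ {e₃, e₁₀, e₁₁, e₁₂, e₁₃, e₁₄} = {e₃, e₁₀, e₁₁, e₁₂, e₁₃, e₁₄}
… ∩ ⟦wooden⟧ = {e₃, e₁₀, e₁₁, e₁₂, e₁₃, e₁₄} ∩ {e₁, e₂, e₅, e₇, e₉, e₁₂, e₁₄} = {e₁₂, e₁₄}
So ⟦wooden key inside e₅⟧ = {e₁₂, e₁₄}.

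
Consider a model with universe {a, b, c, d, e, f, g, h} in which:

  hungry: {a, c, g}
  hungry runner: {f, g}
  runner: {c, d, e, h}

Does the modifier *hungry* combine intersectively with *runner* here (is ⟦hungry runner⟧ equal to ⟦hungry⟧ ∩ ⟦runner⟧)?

⟦hungry⟧ ∩ ⟦runner⟧ = {a, c, g} ∩ {c, d, e, h} = {c}
Observed ⟦hungry runner⟧ = {f, g}.
These differ, so the modifier is not intersective in this model.

no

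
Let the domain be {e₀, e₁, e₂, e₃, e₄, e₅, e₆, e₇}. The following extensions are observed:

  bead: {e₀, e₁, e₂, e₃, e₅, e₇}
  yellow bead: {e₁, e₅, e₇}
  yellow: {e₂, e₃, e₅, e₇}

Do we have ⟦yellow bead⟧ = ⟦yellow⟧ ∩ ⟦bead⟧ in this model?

no

⟦yellow⟧ ∩ ⟦bead⟧ = {e₂, e₃, e₅, e₇} ∩ {e₀, e₁, e₂, e₃, e₅, e₇} = {e₂, e₃, e₅, e₇}
Observed ⟦yellow bead⟧ = {e₁, e₅, e₇}.
These differ, so the modifier is not intersective in this model.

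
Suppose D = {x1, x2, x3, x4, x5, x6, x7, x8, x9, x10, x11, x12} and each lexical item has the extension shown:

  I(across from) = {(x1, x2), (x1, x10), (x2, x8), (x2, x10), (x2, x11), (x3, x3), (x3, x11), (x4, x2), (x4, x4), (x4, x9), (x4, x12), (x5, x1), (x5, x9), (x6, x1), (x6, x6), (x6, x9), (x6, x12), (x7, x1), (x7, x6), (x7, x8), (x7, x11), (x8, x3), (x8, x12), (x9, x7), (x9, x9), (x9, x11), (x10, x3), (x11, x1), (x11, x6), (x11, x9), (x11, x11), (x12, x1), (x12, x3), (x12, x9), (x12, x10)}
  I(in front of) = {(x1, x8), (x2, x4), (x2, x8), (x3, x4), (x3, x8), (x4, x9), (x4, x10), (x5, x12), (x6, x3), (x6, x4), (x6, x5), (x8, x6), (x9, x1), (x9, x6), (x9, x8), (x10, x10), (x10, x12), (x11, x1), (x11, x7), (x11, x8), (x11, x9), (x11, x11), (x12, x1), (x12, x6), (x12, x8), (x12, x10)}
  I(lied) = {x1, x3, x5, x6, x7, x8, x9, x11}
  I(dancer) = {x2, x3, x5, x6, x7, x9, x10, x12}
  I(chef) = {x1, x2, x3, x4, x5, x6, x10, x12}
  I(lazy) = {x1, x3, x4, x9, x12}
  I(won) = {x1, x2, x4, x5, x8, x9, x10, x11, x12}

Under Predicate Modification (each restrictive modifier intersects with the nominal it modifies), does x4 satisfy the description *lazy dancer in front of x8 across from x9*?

no

⟦in front of x8⟧ = {x : ⟨x, x8⟩ ∈ ⟦in front of⟧} = {x1, x2, x3, x9, x11, x12}
⟦across from x9⟧ = {x : ⟨x, x9⟩ ∈ ⟦across from⟧} = {x4, x5, x6, x9, x11, x12}
⟦dancer⟧ = {x2, x3, x5, x6, x7, x9, x10, x12}
… ∩ ⟦in front of x8⟧ = {x2, x3, x5, x6, x7, x9, x10, x12} ∩ {x1, x2, x3, x9, x11, x12} = {x2, x3, x9, x12}
… ∩ ⟦across from x9⟧ = {x2, x3, x9, x12} ∩ {x4, x5, x6, x9, x11, x12} = {x9, x12}
… ∩ ⟦lazy⟧ = {x9, x12} ∩ {x1, x3, x4, x9, x12} = {x9, x12}
⟦lazy dancer in front of x8 across from x9⟧ = {x9, x12}; x4 ∉ this set.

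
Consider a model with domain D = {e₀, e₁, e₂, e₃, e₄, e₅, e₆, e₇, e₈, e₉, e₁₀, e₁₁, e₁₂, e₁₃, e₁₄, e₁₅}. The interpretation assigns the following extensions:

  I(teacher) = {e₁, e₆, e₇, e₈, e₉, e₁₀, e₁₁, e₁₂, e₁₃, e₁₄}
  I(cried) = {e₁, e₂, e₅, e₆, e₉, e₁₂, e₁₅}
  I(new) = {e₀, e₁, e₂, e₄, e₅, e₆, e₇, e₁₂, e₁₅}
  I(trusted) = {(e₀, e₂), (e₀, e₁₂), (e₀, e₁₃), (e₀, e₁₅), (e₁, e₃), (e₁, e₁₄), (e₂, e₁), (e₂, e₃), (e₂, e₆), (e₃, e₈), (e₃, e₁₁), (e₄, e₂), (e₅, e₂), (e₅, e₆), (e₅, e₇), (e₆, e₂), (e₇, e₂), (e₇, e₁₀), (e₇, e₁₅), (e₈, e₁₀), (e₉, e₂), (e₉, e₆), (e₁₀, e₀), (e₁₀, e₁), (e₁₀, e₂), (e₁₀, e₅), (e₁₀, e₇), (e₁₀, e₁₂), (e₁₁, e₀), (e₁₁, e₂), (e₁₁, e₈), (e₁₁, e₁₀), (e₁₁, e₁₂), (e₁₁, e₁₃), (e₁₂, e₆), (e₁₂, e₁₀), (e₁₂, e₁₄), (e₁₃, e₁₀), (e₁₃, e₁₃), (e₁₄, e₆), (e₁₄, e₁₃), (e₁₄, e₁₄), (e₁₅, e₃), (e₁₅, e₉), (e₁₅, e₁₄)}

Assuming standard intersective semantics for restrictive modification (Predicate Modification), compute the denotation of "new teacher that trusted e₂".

⟦that trusted e₂⟧ = {x : ⟨x, e₂⟩ ∈ ⟦trusted⟧} = {e₀, e₄, e₅, e₆, e₇, e₉, e₁₀, e₁₁}
⟦teacher⟧ = {e₁, e₆, e₇, e₈, e₉, e₁₀, e₁₁, e₁₂, e₁₃, e₁₄}
… ∩ ⟦that trusted e₂⟧ = {e₁, e₆, e₇, e₈, e₉, e₁₀, e₁₁, e₁₂, e₁₃, e₁₄} ∩ {e₀, e₄, e₅, e₆, e₇, e₉, e₁₀, e₁₁} = {e₆, e₇, e₉, e₁₀, e₁₁}
… ∩ ⟦new⟧ = {e₆, e₇, e₉, e₁₀, e₁₁} ∩ {e₀, e₁, e₂, e₄, e₅, e₆, e₇, e₁₂, e₁₅} = {e₆, e₇}
So ⟦new teacher that trusted e₂⟧ = {e₆, e₇}.

{e₆, e₇}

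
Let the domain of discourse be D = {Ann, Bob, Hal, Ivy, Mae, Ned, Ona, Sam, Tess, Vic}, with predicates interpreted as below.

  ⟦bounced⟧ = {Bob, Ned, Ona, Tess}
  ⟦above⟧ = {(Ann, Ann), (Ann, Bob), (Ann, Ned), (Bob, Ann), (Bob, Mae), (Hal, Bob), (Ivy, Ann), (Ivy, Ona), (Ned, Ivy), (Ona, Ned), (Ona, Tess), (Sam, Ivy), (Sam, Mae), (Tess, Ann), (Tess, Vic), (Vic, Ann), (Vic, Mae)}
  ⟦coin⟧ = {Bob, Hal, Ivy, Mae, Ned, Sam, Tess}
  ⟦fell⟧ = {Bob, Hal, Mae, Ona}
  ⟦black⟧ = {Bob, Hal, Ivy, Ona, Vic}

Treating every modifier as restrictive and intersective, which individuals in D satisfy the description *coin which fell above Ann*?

{Bob}

⟦which fell⟧ = ⟦fell⟧ = {Bob, Hal, Mae, Ona}
⟦above Ann⟧ = {x : ⟨x, Ann⟩ ∈ ⟦above⟧} = {Ann, Bob, Ivy, Tess, Vic}
⟦coin⟧ = {Bob, Hal, Ivy, Mae, Ned, Sam, Tess}
… ∩ ⟦which fell⟧ = {Bob, Hal, Ivy, Mae, Ned, Sam, Tess} ∩ {Bob, Hal, Mae, Ona} = {Bob, Hal, Mae}
… ∩ ⟦above Ann⟧ = {Bob, Hal, Mae} ∩ {Ann, Bob, Ivy, Tess, Vic} = {Bob}
So ⟦coin which fell above Ann⟧ = {Bob}.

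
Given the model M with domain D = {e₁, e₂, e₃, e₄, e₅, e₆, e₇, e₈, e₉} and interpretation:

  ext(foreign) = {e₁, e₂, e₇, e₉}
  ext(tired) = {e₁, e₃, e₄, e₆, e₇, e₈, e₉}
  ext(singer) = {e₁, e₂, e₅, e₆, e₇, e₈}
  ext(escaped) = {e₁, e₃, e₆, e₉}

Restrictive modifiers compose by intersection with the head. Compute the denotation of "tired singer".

{e₁, e₆, e₇, e₈}

⟦singer⟧ = {e₁, e₂, e₅, e₆, e₇, e₈}
… ∩ ⟦tired⟧ = {e₁, e₂, e₅, e₆, e₇, e₈} ∩ {e₁, e₃, e₄, e₆, e₇, e₈, e₉} = {e₁, e₆, e₇, e₈}
So ⟦tired singer⟧ = {e₁, e₆, e₇, e₈}.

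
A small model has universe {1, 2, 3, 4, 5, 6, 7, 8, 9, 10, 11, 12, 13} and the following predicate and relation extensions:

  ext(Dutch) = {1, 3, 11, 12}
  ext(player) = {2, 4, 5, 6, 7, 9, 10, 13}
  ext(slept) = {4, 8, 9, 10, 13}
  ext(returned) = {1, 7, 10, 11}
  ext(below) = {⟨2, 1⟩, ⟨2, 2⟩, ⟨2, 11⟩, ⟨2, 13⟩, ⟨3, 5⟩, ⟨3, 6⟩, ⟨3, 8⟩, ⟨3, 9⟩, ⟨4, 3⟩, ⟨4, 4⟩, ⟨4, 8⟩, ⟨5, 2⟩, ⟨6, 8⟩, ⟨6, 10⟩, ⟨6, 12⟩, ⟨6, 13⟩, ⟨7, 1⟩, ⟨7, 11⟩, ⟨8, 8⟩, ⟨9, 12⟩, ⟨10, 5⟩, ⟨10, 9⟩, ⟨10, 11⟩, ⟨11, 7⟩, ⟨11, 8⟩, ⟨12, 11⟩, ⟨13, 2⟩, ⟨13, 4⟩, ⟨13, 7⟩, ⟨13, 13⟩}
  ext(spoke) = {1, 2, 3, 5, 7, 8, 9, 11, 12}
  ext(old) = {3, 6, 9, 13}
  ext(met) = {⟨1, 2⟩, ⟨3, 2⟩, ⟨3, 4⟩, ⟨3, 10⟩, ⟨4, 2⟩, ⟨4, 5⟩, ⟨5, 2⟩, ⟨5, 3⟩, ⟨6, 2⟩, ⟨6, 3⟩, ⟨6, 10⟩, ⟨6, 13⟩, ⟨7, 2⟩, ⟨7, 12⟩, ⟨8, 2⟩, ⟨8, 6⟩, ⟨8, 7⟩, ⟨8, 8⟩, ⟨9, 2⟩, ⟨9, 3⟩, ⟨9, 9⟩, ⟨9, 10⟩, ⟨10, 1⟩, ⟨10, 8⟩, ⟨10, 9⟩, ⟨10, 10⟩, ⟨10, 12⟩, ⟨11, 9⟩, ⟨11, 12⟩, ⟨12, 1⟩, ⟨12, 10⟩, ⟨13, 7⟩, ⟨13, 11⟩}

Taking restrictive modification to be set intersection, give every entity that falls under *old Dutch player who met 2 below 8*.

{}

⟦who met 2⟧ = {x : ⟨x, 2⟩ ∈ ⟦met⟧} = {1, 3, 4, 5, 6, 7, 8, 9}
⟦below 8⟧ = {x : ⟨x, 8⟩ ∈ ⟦below⟧} = {3, 4, 6, 8, 11}
⟦player⟧ = {2, 4, 5, 6, 7, 9, 10, 13}
… ∩ ⟦who met 2⟧ = {2, 4, 5, 6, 7, 9, 10, 13} ∩ {1, 3, 4, 5, 6, 7, 8, 9} = {4, 5, 6, 7, 9}
… ∩ ⟦below 8⟧ = {4, 5, 6, 7, 9} ∩ {3, 4, 6, 8, 11} = {4, 6}
… ∩ ⟦old⟧ = {4, 6} ∩ {3, 6, 9, 13} = {6}
… ∩ ⟦Dutch⟧ = {6} ∩ {1, 3, 11, 12} = ∅
So ⟦old Dutch player who met 2 below 8⟧ = {}.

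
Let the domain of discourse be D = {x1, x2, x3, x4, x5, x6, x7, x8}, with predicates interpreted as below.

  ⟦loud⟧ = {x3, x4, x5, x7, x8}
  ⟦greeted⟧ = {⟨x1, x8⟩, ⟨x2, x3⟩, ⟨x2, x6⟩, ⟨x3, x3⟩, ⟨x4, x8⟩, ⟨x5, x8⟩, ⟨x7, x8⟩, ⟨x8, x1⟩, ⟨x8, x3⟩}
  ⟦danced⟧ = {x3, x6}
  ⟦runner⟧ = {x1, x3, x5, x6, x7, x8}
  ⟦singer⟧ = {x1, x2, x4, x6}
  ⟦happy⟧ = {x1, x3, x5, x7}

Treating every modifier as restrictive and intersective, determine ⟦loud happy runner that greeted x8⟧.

{x5, x7}

⟦that greeted x8⟧ = {x : ⟨x, x8⟩ ∈ ⟦greeted⟧} = {x1, x4, x5, x7}
⟦runner⟧ = {x1, x3, x5, x6, x7, x8}
… ∩ ⟦that greeted x8⟧ = {x1, x3, x5, x6, x7, x8} ∩ {x1, x4, x5, x7} = {x1, x5, x7}
… ∩ ⟦loud⟧ = {x1, x5, x7} ∩ {x3, x4, x5, x7, x8} = {x5, x7}
… ∩ ⟦happy⟧ = {x5, x7} ∩ {x1, x3, x5, x7} = {x5, x7}
So ⟦loud happy runner that greeted x8⟧ = {x5, x7}.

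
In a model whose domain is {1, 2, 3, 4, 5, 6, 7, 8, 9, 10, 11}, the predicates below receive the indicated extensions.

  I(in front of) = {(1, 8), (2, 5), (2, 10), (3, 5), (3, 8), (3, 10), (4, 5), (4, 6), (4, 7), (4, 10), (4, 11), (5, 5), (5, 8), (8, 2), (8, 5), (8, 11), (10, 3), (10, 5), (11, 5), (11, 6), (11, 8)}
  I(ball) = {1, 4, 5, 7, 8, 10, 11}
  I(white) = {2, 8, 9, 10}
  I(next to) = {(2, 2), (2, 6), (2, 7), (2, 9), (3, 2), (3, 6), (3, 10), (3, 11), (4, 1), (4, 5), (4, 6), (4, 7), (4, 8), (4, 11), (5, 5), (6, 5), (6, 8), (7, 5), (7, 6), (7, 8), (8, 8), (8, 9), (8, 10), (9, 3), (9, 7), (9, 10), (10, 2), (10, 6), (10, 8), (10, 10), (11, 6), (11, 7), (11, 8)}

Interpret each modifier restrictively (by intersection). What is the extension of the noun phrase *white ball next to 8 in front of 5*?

{8, 10}

⟦next to 8⟧ = {x : ⟨x, 8⟩ ∈ ⟦next to⟧} = {4, 6, 7, 8, 10, 11}
⟦in front of 5⟧ = {x : ⟨x, 5⟩ ∈ ⟦in front of⟧} = {2, 3, 4, 5, 8, 10, 11}
⟦ball⟧ = {1, 4, 5, 7, 8, 10, 11}
… ∩ ⟦next to 8⟧ = {1, 4, 5, 7, 8, 10, 11} ∩ {4, 6, 7, 8, 10, 11} = {4, 7, 8, 10, 11}
… ∩ ⟦in front of 5⟧ = {4, 7, 8, 10, 11} ∩ {2, 3, 4, 5, 8, 10, 11} = {4, 8, 10, 11}
… ∩ ⟦white⟧ = {4, 8, 10, 11} ∩ {2, 8, 9, 10} = {8, 10}
So ⟦white ball next to 8 in front of 5⟧ = {8, 10}.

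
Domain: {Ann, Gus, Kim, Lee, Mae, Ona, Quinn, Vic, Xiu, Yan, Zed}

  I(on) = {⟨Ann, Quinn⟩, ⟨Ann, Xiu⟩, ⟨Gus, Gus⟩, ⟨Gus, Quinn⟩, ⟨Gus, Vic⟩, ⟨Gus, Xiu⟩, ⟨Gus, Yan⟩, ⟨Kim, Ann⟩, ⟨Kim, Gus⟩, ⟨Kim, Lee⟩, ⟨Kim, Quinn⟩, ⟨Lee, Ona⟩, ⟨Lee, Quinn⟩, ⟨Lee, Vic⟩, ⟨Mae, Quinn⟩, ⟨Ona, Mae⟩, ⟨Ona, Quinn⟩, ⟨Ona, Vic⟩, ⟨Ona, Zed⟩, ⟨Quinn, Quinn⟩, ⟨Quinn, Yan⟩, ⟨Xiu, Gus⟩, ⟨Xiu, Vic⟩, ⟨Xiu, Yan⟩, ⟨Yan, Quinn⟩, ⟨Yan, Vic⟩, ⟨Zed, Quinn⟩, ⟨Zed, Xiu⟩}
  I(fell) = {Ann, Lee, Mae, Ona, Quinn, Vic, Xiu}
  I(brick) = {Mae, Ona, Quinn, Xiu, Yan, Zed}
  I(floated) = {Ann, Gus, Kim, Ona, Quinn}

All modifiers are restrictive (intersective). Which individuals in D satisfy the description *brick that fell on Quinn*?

⟦that fell⟧ = ⟦fell⟧ = {Ann, Lee, Mae, Ona, Quinn, Vic, Xiu}
⟦on Quinn⟧ = {x : ⟨x, Quinn⟩ ∈ ⟦on⟧} = {Ann, Gus, Kim, Lee, Mae, Ona, Quinn, Yan, Zed}
⟦brick⟧ = {Mae, Ona, Quinn, Xiu, Yan, Zed}
… ∩ ⟦that fell⟧ = {Mae, Ona, Quinn, Xiu, Yan, Zed} ∩ {Ann, Lee, Mae, Ona, Quinn, Vic, Xiu} = {Mae, Ona, Quinn, Xiu}
… ∩ ⟦on Quinn⟧ = {Mae, Ona, Quinn, Xiu} ∩ {Ann, Gus, Kim, Lee, Mae, Ona, Quinn, Yan, Zed} = {Mae, Ona, Quinn}
So ⟦brick that fell on Quinn⟧ = {Mae, Ona, Quinn}.

{Mae, Ona, Quinn}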